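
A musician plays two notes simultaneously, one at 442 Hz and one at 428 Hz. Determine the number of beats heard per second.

14 Hz

f_beat = |f₁ − f₂|.
|442 − 428| = 14 Hz.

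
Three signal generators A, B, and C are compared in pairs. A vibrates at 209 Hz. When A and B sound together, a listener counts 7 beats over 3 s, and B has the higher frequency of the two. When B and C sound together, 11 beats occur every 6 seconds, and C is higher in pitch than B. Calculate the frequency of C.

A–B: Beat frequency = 7/3 = 2.3333 Hz.
B is above A, so f_B = 209 + 2.3333 = 211.3333 Hz.
B–C: Beat frequency = 11/6 = 1.8333 Hz.
C is above B, so f_C = 211.3333 + 1.8333 = 213.1667 Hz.

213.1667 Hz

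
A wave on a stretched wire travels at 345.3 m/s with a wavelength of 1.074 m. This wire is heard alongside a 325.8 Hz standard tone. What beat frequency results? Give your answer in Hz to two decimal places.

Source frequency f = v/λ = 345.3/1.074 = 321.5084 Hz.
f_beat = |321.5084 − 325.8| = 4.29 Hz.

4.29 Hz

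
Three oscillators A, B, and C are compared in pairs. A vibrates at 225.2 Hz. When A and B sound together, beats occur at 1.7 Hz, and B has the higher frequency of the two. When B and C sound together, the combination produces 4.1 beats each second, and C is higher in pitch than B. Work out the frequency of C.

231 Hz

B is above A, so f_B = 225.2 + 1.7 = 226.9 Hz.
C is above B, so f_C = 226.9 + 4.1 = 231 Hz.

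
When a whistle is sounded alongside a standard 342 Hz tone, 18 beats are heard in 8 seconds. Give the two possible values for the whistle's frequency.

339.75 Hz or 344.25 Hz

Beat frequency = 18/8 = 2.25 Hz.
|f − 342| = 2.25, so f = 342 ± 2.25.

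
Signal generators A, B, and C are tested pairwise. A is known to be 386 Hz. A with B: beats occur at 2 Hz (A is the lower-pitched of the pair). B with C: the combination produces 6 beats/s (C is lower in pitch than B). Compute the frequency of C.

B is above A, so f_B = 386 + 2 = 388 Hz.
C is below B, so f_C = 388 − 6 = 382 Hz.

382 Hz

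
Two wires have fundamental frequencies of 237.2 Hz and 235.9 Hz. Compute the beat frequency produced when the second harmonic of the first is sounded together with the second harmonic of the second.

Second harmonic of the first: 2·237.2 = 474.4 Hz.
Second harmonic of the second: 2·235.9 = 471.8 Hz.
f_beat = |474.4 − 471.8| = 2.6 Hz.

2.6 Hz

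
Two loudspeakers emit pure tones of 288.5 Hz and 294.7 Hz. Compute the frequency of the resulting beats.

6.2 Hz

The beat frequency equals the magnitude of the frequency difference.
|288.5 − 294.7| = 6.2 Hz.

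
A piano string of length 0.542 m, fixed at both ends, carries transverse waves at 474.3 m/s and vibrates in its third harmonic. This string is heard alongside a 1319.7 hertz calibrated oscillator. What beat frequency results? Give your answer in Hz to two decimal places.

7.06 Hz

For a string fixed at both ends, f_n = n·v/(2L) = 3·474.3/(2·0.542) = 1312.6384 Hz.
f_beat = |1312.6384 − 1319.7| = 7.06 Hz.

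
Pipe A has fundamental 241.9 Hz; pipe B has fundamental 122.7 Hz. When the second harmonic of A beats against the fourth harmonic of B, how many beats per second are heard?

Second harmonic of the first: 2·241.9 = 483.8 Hz.
Fourth harmonic of the second: 4·122.7 = 490.8 Hz.
f_beat = |483.8 − 490.8| = 7.0 Hz.

7.0 Hz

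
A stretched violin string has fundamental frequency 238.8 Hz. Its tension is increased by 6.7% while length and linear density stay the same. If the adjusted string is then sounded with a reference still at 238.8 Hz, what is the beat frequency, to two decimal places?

For a string, f ∝ √T, so the new frequency is 238.8·√1.067 = 246.6701 Hz.
f_beat = |246.6701 − 238.8| = 7.87 Hz.

7.87 Hz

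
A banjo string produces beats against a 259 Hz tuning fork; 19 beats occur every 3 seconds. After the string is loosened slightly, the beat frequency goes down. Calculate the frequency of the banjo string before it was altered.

Beat frequency = 19/3 = 6.3333 Hz.
|f − 259| = 6.3333, so the banjo string was at either 252.6667 Hz or 265.3333 Hz.
Reducing tension lowers a string's frequency; the adjustment lowers the banjo string's frequency.
The beat rate fell, so the adjustment moved the banjo string toward 259 Hz — it must have started above the reference.

265.3333 Hz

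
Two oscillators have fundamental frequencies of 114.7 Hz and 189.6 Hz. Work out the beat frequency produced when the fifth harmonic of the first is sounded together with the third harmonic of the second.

Fifth harmonic of the first: 5·114.7 = 573.5 Hz.
Third harmonic of the second: 3·189.6 = 568.8 Hz.
f_beat = |573.5 − 568.8| = 4.7 Hz.

4.7 Hz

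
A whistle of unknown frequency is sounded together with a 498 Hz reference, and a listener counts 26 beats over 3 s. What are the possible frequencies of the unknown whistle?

Beat frequency = 26/3 = 8.6667 Hz.
|f − 498| = 8.6667, so f = 498 ± 8.6667.

489.3333 Hz or 506.6667 Hz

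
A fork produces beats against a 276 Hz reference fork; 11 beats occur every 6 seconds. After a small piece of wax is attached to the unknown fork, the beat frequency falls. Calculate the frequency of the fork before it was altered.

Beat frequency = 11/6 = 1.8333 Hz.
|f − 276| = 1.8333, so the fork was at either 274.1667 Hz or 277.8333 Hz.
Loading a fork with wax lowers its frequency; the adjustment lowers the fork's frequency.
The beat rate fell, so the adjustment moved the fork toward 276 Hz — it must have started above the reference.

277.8333 Hz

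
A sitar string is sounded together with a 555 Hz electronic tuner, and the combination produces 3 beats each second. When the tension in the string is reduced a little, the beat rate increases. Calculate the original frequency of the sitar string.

552 Hz

|f − 555| = 3, so the sitar string was at either 552 Hz or 558 Hz.
Lower tension means lower frequency; the adjustment lowers the sitar string's frequency.
The beat rate rose, so the adjustment moved the sitar string further from 555 Hz — it was already below the reference.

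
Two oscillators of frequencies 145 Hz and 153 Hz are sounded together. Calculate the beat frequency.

f_beat = |f₁ − f₂|.
|145 − 153| = 8 Hz.

8 Hz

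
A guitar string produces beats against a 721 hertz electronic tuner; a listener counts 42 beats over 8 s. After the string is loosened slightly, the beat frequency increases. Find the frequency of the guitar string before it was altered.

Beat frequency = 42/8 = 5.25 Hz.
|f − 721| = 5.25, so the guitar string was at either 715.75 Hz or 726.25 Hz.
Reducing tension lowers a string's frequency; the adjustment lowers the guitar string's frequency.
The beat rate rose, so the adjustment moved the guitar string further from 721 Hz — it was already below the reference.

715.75 Hz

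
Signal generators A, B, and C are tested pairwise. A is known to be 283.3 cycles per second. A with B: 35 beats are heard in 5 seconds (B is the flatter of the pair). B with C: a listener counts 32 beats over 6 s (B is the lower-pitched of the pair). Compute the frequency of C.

A–B: Beat frequency = 35/5 = 7 Hz.
B is below A, so f_B = 283.3 − 7 = 276.3 Hz.
B–C: Beat frequency = 32/6 = 5.3333 Hz.
C is above B, so f_C = 276.3 + 5.3333 = 281.6333 Hz.

281.6333 Hz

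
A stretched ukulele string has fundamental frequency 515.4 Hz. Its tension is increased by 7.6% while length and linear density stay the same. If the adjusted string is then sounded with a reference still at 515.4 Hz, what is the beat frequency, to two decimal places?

19.23 Hz

For a string, f ∝ √T, so the new frequency is 515.4·√1.076 = 534.6266 Hz.
f_beat = |534.6266 − 515.4| = 19.23 Hz.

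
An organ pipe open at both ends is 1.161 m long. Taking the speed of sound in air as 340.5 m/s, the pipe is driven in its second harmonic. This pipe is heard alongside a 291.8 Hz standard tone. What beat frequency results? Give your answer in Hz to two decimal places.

Open pipe: f_n = n·v/(2L) = 2·340.5/(2·1.161) = 293.2817 Hz.
f_beat = |293.2817 − 291.8| = 1.48 Hz.

1.48 Hz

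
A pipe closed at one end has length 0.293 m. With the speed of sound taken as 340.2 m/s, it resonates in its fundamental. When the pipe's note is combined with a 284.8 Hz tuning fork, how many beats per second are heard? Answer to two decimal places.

Closed pipe (odd harmonics): f_n = n·v/(4L) = 1·340.2/(4·0.293) = 290.2730 Hz.
f_beat = |290.2730 − 284.8| = 5.47 Hz.

5.47 Hz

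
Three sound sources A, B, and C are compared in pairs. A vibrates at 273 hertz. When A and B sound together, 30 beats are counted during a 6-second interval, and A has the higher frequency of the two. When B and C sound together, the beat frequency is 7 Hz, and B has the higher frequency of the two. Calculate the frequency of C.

261 Hz

A–B: Beat frequency = 30/6 = 5 Hz.
B is below A, so f_B = 273 − 5 = 268 Hz.
C is below B, so f_C = 268 − 7 = 261 Hz.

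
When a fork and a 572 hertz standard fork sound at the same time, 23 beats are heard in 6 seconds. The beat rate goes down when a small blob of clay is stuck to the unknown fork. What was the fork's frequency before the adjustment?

575.8333 Hz

Beat frequency = 23/6 = 3.8333 Hz.
|f − 572| = 3.8333, so the fork was at either 568.1667 Hz or 575.8333 Hz.
Adding mass to a fork lowers its frequency; the adjustment lowers the fork's frequency.
The beat rate fell, so the adjustment moved the fork toward 572 Hz — it must have started above the reference.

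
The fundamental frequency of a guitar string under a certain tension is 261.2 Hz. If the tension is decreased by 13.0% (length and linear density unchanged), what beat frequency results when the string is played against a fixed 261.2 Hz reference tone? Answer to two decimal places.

17.57 Hz

For a string, f ∝ √T, so the new frequency is 261.2·√0.870 = 243.6311 Hz.
f_beat = |243.6311 − 261.2| = 17.57 Hz.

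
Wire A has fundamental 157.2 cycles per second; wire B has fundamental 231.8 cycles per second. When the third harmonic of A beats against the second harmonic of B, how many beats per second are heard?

8.0 Hz

Third harmonic of the first: 3·157.2 = 471.6 Hz.
Second harmonic of the second: 2·231.8 = 463.6 Hz.
f_beat = |471.6 − 463.6| = 8.0 Hz.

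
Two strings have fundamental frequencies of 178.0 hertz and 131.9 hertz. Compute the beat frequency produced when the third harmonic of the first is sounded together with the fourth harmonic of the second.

6.4 Hz

Third harmonic of the first: 3·178.0 = 534.0 Hz.
Fourth harmonic of the second: 4·131.9 = 527.6 Hz.
f_beat = |534.0 − 527.6| = 6.4 Hz.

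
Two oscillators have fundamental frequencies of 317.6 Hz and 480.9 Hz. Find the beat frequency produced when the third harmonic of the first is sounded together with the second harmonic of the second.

9.0 Hz

Third harmonic of the first: 3·317.6 = 952.8 Hz.
Second harmonic of the second: 2·480.9 = 961.8 Hz.
f_beat = |952.8 − 961.8| = 9.0 Hz.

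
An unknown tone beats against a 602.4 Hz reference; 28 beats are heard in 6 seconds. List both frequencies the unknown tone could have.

Beat frequency = 28/6 = 4.6667 Hz.
|f − 602.4| = 4.6667, so f = 602.4 ± 4.6667.

597.7333 Hz or 607.0667 Hz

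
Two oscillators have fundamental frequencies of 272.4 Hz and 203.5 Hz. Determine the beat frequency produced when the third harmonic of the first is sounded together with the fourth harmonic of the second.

3.2 Hz

Third harmonic of the first: 3·272.4 = 817.2 Hz.
Fourth harmonic of the second: 4·203.5 = 814.0 Hz.
f_beat = |817.2 − 814.0| = 3.2 Hz.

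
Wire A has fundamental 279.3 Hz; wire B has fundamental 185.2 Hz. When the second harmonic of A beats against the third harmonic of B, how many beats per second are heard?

Second harmonic of the first: 2·279.3 = 558.6 Hz.
Third harmonic of the second: 3·185.2 = 555.6 Hz.
f_beat = |558.6 − 555.6| = 3.0 Hz.

3.0 Hz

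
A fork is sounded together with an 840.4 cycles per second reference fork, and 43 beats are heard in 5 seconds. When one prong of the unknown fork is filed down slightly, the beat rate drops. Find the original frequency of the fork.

Beat frequency = 43/5 = 8.6 Hz.
|f − 840.4| = 8.6, so the fork was at either 831.8 Hz or 849 Hz.
Filing a prong removes mass and raises the fork's frequency; the adjustment raises the fork's frequency.
The beat rate fell, so the adjustment moved the fork toward 840.4 Hz — it must have started below the reference.

831.8 Hz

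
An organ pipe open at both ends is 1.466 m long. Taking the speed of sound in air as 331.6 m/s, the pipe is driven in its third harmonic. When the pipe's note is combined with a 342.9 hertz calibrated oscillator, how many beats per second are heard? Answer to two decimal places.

3.61 Hz

Open pipe: f_n = n·v/(2L) = 3·331.6/(2·1.466) = 339.2906 Hz.
f_beat = |339.2906 − 342.9| = 3.61 Hz.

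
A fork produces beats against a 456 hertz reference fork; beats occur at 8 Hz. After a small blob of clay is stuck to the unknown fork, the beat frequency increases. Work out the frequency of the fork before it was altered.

448 Hz

|f − 456| = 8, so the fork was at either 448 Hz or 464 Hz.
Adding mass to a fork lowers its frequency; the adjustment lowers the fork's frequency.
The beat rate rose, so the adjustment moved the fork further from 456 Hz — it was already below the reference.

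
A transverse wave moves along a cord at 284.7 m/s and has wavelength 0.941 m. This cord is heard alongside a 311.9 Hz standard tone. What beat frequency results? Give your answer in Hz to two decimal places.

9.35 Hz

Source frequency f = v/λ = 284.7/0.941 = 302.5505 Hz.
f_beat = |302.5505 − 311.9| = 9.35 Hz.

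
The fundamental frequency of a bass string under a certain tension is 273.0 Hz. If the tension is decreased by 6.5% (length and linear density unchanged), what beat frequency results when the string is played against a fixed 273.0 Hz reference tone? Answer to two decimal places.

For a string, f ∝ √T, so the new frequency is 273.0·√0.935 = 263.9784 Hz.
f_beat = |263.9784 − 273.0| = 9.02 Hz.

9.02 Hz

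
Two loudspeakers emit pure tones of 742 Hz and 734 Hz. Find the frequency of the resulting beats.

8 Hz

The beat frequency equals the magnitude of the frequency difference.
|742 − 734| = 8 Hz.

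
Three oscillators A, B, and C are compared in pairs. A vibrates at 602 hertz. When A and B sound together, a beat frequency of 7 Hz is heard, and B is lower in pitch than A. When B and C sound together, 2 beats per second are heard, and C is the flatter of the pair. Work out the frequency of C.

B is below A, so f_B = 602 − 7 = 595 Hz.
C is below B, so f_C = 595 − 2 = 593 Hz.

593 Hz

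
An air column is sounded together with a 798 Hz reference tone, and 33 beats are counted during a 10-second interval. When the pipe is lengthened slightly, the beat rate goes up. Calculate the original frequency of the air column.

794.7 Hz

Beat frequency = 33/10 = 3.3 Hz.
|f − 798| = 3.3, so the air column was at either 794.7 Hz or 801.3 Hz.
A longer pipe has a lower fundamental; the adjustment lowers the air column's frequency.
The beat rate rose, so the adjustment moved the air column further from 798 Hz — it was already below the reference.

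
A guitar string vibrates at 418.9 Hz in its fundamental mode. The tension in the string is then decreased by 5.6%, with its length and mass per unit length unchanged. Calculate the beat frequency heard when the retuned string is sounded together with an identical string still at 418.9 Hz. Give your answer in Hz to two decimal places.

11.90 Hz

For a string, f ∝ √T, so the new frequency is 418.9·√0.944 = 407.0018 Hz.
f_beat = |407.0018 − 418.9| = 11.90 Hz.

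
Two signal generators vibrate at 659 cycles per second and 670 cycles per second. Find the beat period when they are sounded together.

0.091 s

f_beat = |659 − 670| = 11 Hz.
Beat period T = 1 / f_beat = 1 / 11 s.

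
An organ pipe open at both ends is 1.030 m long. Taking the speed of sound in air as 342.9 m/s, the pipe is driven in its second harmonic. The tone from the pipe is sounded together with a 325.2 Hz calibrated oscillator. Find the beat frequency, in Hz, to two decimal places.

7.71 Hz

Open pipe: f_n = n·v/(2L) = 2·342.9/(2·1.030) = 332.9126 Hz.
f_beat = |332.9126 − 325.2| = 7.71 Hz.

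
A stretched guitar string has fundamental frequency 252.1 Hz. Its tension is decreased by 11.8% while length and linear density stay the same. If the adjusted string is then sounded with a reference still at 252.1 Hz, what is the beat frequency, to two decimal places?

For a string, f ∝ √T, so the new frequency is 252.1·√0.882 = 236.7593 Hz.
f_beat = |236.7593 − 252.1| = 15.34 Hz.

15.34 Hz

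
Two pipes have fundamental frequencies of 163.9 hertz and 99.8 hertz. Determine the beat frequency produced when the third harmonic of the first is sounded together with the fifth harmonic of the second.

7.3 Hz

Third harmonic of the first: 3·163.9 = 491.7 Hz.
Fifth harmonic of the second: 5·99.8 = 499.0 Hz.
f_beat = |491.7 − 499.0| = 7.3 Hz.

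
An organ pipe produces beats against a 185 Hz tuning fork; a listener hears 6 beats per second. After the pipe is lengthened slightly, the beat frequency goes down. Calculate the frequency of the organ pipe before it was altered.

191 Hz

|f − 185| = 6, so the organ pipe was at either 179 Hz or 191 Hz.
A longer pipe has a lower fundamental; the adjustment lowers the organ pipe's frequency.
The beat rate fell, so the adjustment moved the organ pipe toward 185 Hz — it must have started above the reference.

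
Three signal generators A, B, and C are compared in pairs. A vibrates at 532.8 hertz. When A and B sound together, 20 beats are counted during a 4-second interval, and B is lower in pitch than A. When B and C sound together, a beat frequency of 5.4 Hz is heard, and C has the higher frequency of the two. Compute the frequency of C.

A–B: Beat frequency = 20/4 = 5 Hz.
B is below A, so f_B = 532.8 − 5 = 527.8 Hz.
C is above B, so f_C = 527.8 + 5.4 = 533.2 Hz.

533.2 Hz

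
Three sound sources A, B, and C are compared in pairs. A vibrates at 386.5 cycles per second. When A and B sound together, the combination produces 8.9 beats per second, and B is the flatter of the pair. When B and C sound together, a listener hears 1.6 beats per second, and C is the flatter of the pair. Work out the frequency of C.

376 Hz

B is below A, so f_B = 386.5 − 8.9 = 377.6 Hz.
C is below B, so f_C = 377.6 − 1.6 = 376 Hz.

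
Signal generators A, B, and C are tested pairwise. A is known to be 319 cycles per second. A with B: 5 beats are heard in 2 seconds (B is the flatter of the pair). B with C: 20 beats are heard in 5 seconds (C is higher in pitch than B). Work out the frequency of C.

320.5 Hz

A–B: Beat frequency = 5/2 = 2.5 Hz.
B is below A, so f_B = 319 − 2.5 = 316.5 Hz.
B–C: Beat frequency = 20/5 = 4 Hz.
C is above B, so f_C = 316.5 + 4 = 320.5 Hz.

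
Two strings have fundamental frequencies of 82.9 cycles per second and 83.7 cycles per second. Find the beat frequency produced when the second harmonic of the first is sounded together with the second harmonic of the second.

1.6 Hz

Second harmonic of the first: 2·82.9 = 165.8 Hz.
Second harmonic of the second: 2·83.7 = 167.4 Hz.
f_beat = |165.8 − 167.4| = 1.6 Hz.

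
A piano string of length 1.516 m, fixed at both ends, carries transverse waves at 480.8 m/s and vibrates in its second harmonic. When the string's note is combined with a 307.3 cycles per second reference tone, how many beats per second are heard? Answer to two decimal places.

9.85 Hz

For a string fixed at both ends, f_n = n·v/(2L) = 2·480.8/(2·1.516) = 317.1504 Hz.
f_beat = |317.1504 − 307.3| = 9.85 Hz.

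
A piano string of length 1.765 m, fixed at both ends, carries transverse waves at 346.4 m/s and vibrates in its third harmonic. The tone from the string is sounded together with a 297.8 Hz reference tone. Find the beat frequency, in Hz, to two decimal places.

For a string fixed at both ends, f_n = n·v/(2L) = 3·346.4/(2·1.765) = 294.3909 Hz.
f_beat = |294.3909 − 297.8| = 3.41 Hz.

3.41 Hz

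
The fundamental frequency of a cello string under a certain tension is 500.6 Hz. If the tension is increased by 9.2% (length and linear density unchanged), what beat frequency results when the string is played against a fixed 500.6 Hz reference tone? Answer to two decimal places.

22.52 Hz

For a string, f ∝ √T, so the new frequency is 500.6·√1.092 = 523.1210 Hz.
f_beat = |523.1210 − 500.6| = 22.52 Hz.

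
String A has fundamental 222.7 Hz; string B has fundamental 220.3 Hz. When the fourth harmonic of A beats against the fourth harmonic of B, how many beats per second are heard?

Fourth harmonic of the first: 4·222.7 = 890.8 Hz.
Fourth harmonic of the second: 4·220.3 = 881.2 Hz.
f_beat = |890.8 − 881.2| = 9.6 Hz.

9.6 Hz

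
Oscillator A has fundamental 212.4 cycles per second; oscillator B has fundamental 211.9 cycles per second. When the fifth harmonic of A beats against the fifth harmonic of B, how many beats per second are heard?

2.5 Hz

Fifth harmonic of the first: 5·212.4 = 1062.0 Hz.
Fifth harmonic of the second: 5·211.9 = 1059.5 Hz.
f_beat = |1062.0 − 1059.5| = 2.5 Hz.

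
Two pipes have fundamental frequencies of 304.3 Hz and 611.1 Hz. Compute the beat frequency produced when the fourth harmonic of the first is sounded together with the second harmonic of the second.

5.0 Hz

Fourth harmonic of the first: 4·304.3 = 1217.2 Hz.
Second harmonic of the second: 2·611.1 = 1222.2 Hz.
f_beat = |1217.2 − 1222.2| = 5.0 Hz.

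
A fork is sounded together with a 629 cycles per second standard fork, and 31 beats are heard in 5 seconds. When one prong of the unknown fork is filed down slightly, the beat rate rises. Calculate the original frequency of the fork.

635.2 Hz

Beat frequency = 31/5 = 6.2 Hz.
|f − 629| = 6.2, so the fork was at either 622.8 Hz or 635.2 Hz.
Filing a prong removes mass and raises the fork's frequency; the adjustment raises the fork's frequency.
The beat rate rose, so the adjustment moved the fork further from 629 Hz — it was already above the reference.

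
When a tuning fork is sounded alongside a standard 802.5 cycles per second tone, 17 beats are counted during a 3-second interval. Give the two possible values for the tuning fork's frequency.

Beat frequency = 17/3 = 5.6667 Hz.
|f − 802.5| = 5.6667, so f = 802.5 ± 5.6667.

796.8333 Hz or 808.1667 Hz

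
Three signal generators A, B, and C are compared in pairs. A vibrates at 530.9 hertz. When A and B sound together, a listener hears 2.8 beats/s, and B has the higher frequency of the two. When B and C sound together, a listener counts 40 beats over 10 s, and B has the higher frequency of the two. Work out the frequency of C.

B is above A, so f_B = 530.9 + 2.8 = 533.7 Hz.
B–C: Beat frequency = 40/10 = 4 Hz.
C is below B, so f_C = 533.7 − 4 = 529.7 Hz.

529.7 Hz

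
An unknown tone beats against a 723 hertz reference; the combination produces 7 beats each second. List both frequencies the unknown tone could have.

716 Hz or 730 Hz

|f − 723| = 7, so f = 723 ± 7.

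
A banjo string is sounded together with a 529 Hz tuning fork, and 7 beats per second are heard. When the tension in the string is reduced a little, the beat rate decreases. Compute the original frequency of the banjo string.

536 Hz

|f − 529| = 7, so the banjo string was at either 522 Hz or 536 Hz.
Lower tension means lower frequency; the adjustment lowers the banjo string's frequency.
The beat rate fell, so the adjustment moved the banjo string toward 529 Hz — it must have started above the reference.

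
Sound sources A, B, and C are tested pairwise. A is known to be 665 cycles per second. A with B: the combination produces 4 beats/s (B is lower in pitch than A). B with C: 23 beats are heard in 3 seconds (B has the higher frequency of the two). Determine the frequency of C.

B is below A, so f_B = 665 − 4 = 661 Hz.
B–C: Beat frequency = 23/3 = 7.6667 Hz.
C is below B, so f_C = 661 − 7.6667 = 653.3333 Hz.

653.3333 Hz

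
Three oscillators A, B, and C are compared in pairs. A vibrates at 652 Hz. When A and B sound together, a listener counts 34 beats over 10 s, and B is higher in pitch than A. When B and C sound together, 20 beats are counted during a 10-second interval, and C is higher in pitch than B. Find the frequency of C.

A–B: Beat frequency = 34/10 = 3.4 Hz.
B is above A, so f_B = 652 + 3.4 = 655.4 Hz.
B–C: Beat frequency = 20/10 = 2 Hz.
C is above B, so f_C = 655.4 + 2 = 657.4 Hz.

657.4 Hz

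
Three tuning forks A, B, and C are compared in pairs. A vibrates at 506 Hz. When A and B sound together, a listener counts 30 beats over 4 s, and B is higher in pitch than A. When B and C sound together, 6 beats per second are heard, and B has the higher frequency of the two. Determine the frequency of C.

507.5 Hz

A–B: Beat frequency = 30/4 = 7.5 Hz.
B is above A, so f_B = 506 + 7.5 = 513.5 Hz.
C is below B, so f_C = 513.5 − 6 = 507.5 Hz.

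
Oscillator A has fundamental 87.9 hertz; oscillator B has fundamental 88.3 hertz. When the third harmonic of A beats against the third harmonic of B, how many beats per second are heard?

Third harmonic of the first: 3·87.9 = 263.7 Hz.
Third harmonic of the second: 3·88.3 = 264.9 Hz.
f_beat = |263.7 − 264.9| = 1.2 Hz.

1.2 Hz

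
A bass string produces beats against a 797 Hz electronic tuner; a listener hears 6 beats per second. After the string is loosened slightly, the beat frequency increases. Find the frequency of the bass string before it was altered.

791 Hz

|f − 797| = 6, so the bass string was at either 791 Hz or 803 Hz.
Reducing tension lowers a string's frequency; the adjustment lowers the bass string's frequency.
The beat rate rose, so the adjustment moved the bass string further from 797 Hz — it was already below the reference.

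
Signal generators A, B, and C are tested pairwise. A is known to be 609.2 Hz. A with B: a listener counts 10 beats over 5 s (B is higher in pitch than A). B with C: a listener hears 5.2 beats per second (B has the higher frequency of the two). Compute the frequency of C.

606 Hz

A–B: Beat frequency = 10/5 = 2 Hz.
B is above A, so f_B = 609.2 + 2 = 611.2 Hz.
C is below B, so f_C = 611.2 − 5.2 = 606 Hz.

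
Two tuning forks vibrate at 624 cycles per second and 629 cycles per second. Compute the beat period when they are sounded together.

f_beat = |624 − 629| = 5 Hz.
Beat period T = 1 / f_beat = 1 / 5 s.

0.200 s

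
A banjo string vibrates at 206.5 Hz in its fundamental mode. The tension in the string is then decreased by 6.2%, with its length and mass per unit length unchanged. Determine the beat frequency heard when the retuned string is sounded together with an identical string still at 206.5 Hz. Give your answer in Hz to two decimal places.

For a string, f ∝ √T, so the new frequency is 206.5·√0.938 = 199.9961 Hz.
f_beat = |199.9961 − 206.5| = 6.50 Hz.

6.50 Hz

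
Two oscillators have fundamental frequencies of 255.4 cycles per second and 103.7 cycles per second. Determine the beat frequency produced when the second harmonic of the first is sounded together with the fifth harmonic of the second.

7.7 Hz

Second harmonic of the first: 2·255.4 = 510.8 Hz.
Fifth harmonic of the second: 5·103.7 = 518.5 Hz.
f_beat = |510.8 − 518.5| = 7.7 Hz.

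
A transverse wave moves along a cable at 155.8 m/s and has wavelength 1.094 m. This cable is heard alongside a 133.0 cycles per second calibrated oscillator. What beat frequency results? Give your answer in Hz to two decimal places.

9.41 Hz

Source frequency f = v/λ = 155.8/1.094 = 142.4132 Hz.
f_beat = |142.4132 − 133.0| = 9.41 Hz.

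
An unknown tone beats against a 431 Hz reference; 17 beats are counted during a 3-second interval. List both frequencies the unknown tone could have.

Beat frequency = 17/3 = 5.6667 Hz.
|f − 431| = 5.6667, so f = 431 ± 5.6667.

425.3333 Hz or 436.6667 Hz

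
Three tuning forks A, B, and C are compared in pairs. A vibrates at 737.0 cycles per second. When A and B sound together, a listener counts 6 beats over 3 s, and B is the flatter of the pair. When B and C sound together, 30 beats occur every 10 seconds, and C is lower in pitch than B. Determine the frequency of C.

A–B: Beat frequency = 6/3 = 2 Hz.
B is below A, so f_B = 737.0 − 2 = 735 Hz.
B–C: Beat frequency = 30/10 = 3 Hz.
C is below B, so f_C = 735 − 3 = 732 Hz.

732 Hz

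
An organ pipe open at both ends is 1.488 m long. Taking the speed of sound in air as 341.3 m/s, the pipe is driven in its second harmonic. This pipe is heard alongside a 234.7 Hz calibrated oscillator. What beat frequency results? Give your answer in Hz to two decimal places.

Open pipe: f_n = n·v/(2L) = 2·341.3/(2·1.488) = 229.3683 Hz.
f_beat = |229.3683 − 234.7| = 5.33 Hz.

5.33 Hz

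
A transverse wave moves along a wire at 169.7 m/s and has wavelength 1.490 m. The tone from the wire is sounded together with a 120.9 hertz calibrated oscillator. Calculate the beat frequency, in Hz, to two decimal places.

7.01 Hz

Source frequency f = v/λ = 169.7/1.490 = 113.8926 Hz.
f_beat = |113.8926 − 120.9| = 7.01 Hz.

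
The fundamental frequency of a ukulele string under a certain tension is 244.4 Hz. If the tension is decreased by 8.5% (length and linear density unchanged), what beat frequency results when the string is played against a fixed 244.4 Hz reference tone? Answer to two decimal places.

For a string, f ∝ √T, so the new frequency is 244.4·√0.915 = 233.7824 Hz.
f_beat = |233.7824 − 244.4| = 10.62 Hz.

10.62 Hz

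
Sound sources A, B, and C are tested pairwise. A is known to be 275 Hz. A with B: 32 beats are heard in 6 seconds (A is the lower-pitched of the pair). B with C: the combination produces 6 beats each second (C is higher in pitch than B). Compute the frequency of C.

A–B: Beat frequency = 32/6 = 5.3333 Hz.
B is above A, so f_B = 275 + 5.3333 = 280.3333 Hz.
C is above B, so f_C = 280.3333 + 6 = 286.3333 Hz.

286.3333 Hz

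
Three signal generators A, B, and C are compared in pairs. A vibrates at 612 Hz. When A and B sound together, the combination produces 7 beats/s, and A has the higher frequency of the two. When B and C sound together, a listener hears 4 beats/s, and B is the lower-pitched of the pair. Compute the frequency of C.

609 Hz

B is below A, so f_B = 612 − 7 = 605 Hz.
C is above B, so f_C = 605 + 4 = 609 Hz.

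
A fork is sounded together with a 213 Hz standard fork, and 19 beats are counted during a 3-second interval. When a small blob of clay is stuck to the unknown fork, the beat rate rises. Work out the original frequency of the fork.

206.6667 Hz

Beat frequency = 19/3 = 6.3333 Hz.
|f − 213| = 6.3333, so the fork was at either 206.6667 Hz or 219.3333 Hz.
Adding mass to a fork lowers its frequency; the adjustment lowers the fork's frequency.
The beat rate rose, so the adjustment moved the fork further from 213 Hz — it was already below the reference.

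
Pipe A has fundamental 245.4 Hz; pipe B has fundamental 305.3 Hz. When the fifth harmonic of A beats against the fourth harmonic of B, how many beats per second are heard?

5.8 Hz

Fifth harmonic of the first: 5·245.4 = 1227.0 Hz.
Fourth harmonic of the second: 4·305.3 = 1221.2 Hz.
f_beat = |1227.0 − 1221.2| = 5.8 Hz.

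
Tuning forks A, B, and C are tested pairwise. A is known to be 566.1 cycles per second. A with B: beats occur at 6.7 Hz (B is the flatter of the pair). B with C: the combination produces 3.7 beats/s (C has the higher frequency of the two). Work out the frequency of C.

563.1 Hz

B is below A, so f_B = 566.1 − 6.7 = 559.4 Hz.
C is above B, so f_C = 559.4 + 3.7 = 563.1 Hz.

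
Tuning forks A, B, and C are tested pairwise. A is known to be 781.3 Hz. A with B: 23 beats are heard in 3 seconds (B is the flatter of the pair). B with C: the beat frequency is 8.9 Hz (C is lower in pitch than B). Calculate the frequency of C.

764.7333 Hz

A–B: Beat frequency = 23/3 = 7.6667 Hz.
B is below A, so f_B = 781.3 − 7.6667 = 773.6333 Hz.
C is below B, so f_C = 773.6333 − 8.9 = 764.7333 Hz.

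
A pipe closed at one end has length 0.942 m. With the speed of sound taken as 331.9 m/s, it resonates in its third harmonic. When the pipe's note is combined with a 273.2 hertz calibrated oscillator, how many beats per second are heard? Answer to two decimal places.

Closed pipe (odd harmonics): f_n = n·v/(4L) = 3·331.9/(4·0.942) = 264.2516 Hz.
f_beat = |264.2516 − 273.2| = 8.95 Hz.

8.95 Hz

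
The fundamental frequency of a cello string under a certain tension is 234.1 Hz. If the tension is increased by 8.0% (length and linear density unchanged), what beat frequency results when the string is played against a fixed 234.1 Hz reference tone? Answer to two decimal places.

9.18 Hz

For a string, f ∝ √T, so the new frequency is 234.1·√1.080 = 243.2839 Hz.
f_beat = |243.2839 − 234.1| = 9.18 Hz.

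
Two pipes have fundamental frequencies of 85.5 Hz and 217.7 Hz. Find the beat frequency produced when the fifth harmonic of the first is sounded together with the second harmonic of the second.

7.9 Hz

Fifth harmonic of the first: 5·85.5 = 427.5 Hz.
Second harmonic of the second: 2·217.7 = 435.4 Hz.
f_beat = |427.5 − 435.4| = 7.9 Hz.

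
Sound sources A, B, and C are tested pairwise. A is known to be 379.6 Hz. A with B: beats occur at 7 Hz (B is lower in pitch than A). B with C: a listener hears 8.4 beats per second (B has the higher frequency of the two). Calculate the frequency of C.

B is below A, so f_B = 379.6 − 7 = 372.6 Hz.
C is below B, so f_C = 372.6 − 8.4 = 364.2 Hz.

364.2 Hz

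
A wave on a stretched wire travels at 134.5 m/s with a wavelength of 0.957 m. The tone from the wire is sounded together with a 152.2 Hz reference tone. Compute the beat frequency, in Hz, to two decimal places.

Source frequency f = v/λ = 134.5/0.957 = 140.5434 Hz.
f_beat = |140.5434 − 152.2| = 11.66 Hz.

11.66 Hz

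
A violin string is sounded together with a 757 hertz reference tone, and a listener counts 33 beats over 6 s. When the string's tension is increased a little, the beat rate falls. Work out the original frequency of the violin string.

Beat frequency = 33/6 = 5.5 Hz.
|f − 757| = 5.5, so the violin string was at either 751.5 Hz or 762.5 Hz.
Higher tension means higher frequency; the adjustment raises the violin string's frequency.
The beat rate fell, so the adjustment moved the violin string toward 757 Hz — it must have started below the reference.

751.5 Hz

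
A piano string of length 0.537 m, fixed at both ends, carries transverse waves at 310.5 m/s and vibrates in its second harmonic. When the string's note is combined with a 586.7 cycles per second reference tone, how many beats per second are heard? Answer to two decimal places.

For a string fixed at both ends, f_n = n·v/(2L) = 2·310.5/(2·0.537) = 578.2123 Hz.
f_beat = |578.2123 − 586.7| = 8.49 Hz.

8.49 Hz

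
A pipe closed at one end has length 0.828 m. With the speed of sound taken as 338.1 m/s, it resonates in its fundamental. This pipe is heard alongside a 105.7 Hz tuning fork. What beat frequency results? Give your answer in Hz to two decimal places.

3.62 Hz

Closed pipe (odd harmonics): f_n = n·v/(4L) = 1·338.1/(4·0.828) = 102.0833 Hz.
f_beat = |102.0833 − 105.7| = 3.62 Hz.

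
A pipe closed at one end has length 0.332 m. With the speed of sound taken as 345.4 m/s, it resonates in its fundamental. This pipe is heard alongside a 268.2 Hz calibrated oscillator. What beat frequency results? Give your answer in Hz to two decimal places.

Closed pipe (odd harmonics): f_n = n·v/(4L) = 1·345.4/(4·0.332) = 260.0904 Hz.
f_beat = |260.0904 − 268.2| = 8.11 Hz.

8.11 Hz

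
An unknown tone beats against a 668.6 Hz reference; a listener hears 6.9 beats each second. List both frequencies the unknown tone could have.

|f − 668.6| = 6.9, so f = 668.6 ± 6.9.

661.7 Hz or 675.5 Hz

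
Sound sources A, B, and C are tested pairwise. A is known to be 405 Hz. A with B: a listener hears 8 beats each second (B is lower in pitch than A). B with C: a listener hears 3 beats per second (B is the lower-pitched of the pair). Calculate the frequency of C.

400 Hz

B is below A, so f_B = 405 − 8 = 397 Hz.
C is above B, so f_C = 397 + 3 = 400 Hz.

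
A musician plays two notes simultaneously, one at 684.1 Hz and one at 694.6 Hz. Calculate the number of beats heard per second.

10.5 Hz

f_beat = |f₁ − f₂|.
|684.1 − 694.6| = 10.5 Hz.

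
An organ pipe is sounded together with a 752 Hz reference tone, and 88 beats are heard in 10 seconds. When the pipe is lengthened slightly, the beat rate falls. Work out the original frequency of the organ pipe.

Beat frequency = 88/10 = 8.8 Hz.
|f − 752| = 8.8, so the organ pipe was at either 743.2 Hz or 760.8 Hz.
A longer pipe has a lower fundamental; the adjustment lowers the organ pipe's frequency.
The beat rate fell, so the adjustment moved the organ pipe toward 752 Hz — it must have started above the reference.

760.8 Hz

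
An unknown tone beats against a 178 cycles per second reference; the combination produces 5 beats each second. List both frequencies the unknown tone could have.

173 Hz or 183 Hz

|f − 178| = 5, so f = 178 ± 5.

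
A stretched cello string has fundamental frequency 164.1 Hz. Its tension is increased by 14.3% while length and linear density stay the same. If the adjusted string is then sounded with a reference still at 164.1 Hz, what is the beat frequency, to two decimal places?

For a string, f ∝ √T, so the new frequency is 164.1·√1.143 = 175.4412 Hz.
f_beat = |175.4412 − 164.1| = 11.34 Hz.

11.34 Hz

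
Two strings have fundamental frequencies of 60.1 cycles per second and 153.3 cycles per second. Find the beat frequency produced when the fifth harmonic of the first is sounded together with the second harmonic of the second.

6.1 Hz

Fifth harmonic of the first: 5·60.1 = 300.5 Hz.
Second harmonic of the second: 2·153.3 = 306.6 Hz.
f_beat = |300.5 − 306.6| = 6.1 Hz.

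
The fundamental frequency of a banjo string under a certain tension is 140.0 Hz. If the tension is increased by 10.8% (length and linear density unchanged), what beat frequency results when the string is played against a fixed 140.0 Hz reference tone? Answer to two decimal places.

For a string, f ∝ √T, so the new frequency is 140.0·√1.108 = 147.3662 Hz.
f_beat = |147.3662 − 140.0| = 7.37 Hz.

7.37 Hz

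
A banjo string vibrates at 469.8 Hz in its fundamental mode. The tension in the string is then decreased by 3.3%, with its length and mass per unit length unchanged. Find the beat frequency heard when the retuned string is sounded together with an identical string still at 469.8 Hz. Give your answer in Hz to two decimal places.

For a string, f ∝ √T, so the new frequency is 469.8·√0.967 = 461.9833 Hz.
f_beat = |461.9833 − 469.8| = 7.82 Hz.

7.82 Hz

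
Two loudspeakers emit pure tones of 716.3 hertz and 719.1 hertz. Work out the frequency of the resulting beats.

2.8 Hz

f_beat = |f₁ − f₂|.
|716.3 − 719.1| = 2.8 Hz.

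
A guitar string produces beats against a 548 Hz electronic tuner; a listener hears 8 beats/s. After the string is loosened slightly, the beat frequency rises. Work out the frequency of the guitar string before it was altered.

540 Hz

|f − 548| = 8, so the guitar string was at either 540 Hz or 556 Hz.
Reducing tension lowers a string's frequency; the adjustment lowers the guitar string's frequency.
The beat rate rose, so the adjustment moved the guitar string further from 548 Hz — it was already below the reference.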